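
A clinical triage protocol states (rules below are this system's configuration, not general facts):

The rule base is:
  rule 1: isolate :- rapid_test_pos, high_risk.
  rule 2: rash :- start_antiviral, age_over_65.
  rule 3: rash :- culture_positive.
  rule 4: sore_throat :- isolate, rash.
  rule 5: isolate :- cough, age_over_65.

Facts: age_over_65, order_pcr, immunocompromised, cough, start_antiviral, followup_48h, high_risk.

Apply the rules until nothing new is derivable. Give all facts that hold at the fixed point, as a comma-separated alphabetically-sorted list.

age_over_65, cough, followup_48h, high_risk, immunocompromised, isolate, order_pcr, rash, sore_throat, start_antiviral

Round 1 — rule 2, rule 5, derive rash, isolate.
Round 2 — rule 4, derive sore_throat.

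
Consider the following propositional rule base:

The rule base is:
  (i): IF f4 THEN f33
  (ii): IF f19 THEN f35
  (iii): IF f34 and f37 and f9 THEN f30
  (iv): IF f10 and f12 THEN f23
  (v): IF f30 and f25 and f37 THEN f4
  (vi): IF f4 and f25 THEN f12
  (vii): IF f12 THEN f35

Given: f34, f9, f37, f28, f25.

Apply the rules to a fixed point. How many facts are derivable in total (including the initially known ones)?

Round 1: (iii) [IF f34 and f37 and f9 THEN f30]. Adds f30.
Round 2: (v) [IF f30 and f25 and f37 THEN f4]. Adds f4.
Round 3: (i) [IF f4 THEN f33]; (vi) [IF f4 and f25 THEN f12]. Adds f33, f12.
Round 4: (vii) [IF f12 THEN f35]. Adds f35.
Closure: {f12, f25, f28, f30, f33, f34, f35, f37, f4, f9} — 10 facts.

10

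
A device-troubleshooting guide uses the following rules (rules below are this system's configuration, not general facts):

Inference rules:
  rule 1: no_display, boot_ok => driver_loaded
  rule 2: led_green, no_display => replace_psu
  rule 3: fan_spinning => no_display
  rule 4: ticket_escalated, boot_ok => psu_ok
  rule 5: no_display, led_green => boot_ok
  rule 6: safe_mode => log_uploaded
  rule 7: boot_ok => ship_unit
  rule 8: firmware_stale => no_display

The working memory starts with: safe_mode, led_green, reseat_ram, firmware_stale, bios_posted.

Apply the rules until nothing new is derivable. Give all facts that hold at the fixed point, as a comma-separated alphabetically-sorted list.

[1] rule 6 [safe_mode => log_uploaded]; rule 8 [firmware_stale => no_display]. ⇒ new: log_uploaded, no_display.
[2] rule 2 [led_green, no_display => replace_psu]; rule 5 [no_display, led_green => boot_ok]. ⇒ new: replace_psu, boot_ok.
[3] rule 1 [no_display, boot_ok => driver_loaded]; rule 7 [boot_ok => ship_unit]. ⇒ new: driver_loaded, ship_unit.

bios_posted, boot_ok, driver_loaded, firmware_stale, led_green, log_uploaded, no_display, replace_psu, reseat_ram, safe_mode, ship_unit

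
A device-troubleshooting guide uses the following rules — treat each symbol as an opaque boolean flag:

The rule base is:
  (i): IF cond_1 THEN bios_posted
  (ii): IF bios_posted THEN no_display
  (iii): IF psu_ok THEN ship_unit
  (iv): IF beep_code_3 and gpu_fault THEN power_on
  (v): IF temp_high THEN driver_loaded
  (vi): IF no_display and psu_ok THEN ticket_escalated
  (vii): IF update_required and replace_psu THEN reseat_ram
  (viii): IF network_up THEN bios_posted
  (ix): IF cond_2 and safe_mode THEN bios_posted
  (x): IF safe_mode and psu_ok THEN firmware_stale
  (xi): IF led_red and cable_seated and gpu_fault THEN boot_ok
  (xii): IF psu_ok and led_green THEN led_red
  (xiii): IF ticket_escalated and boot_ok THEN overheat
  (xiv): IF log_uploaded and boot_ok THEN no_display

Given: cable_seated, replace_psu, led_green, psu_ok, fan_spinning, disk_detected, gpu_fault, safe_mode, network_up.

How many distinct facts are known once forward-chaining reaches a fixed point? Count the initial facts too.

Round 1 fires (iii), (viii), (x), (xii), giving ship_unit, bios_posted, firmware_stale, led_red.
Round 2 fires (ii), (xi), giving no_display, boot_ok.
Round 3 fires (vi), giving ticket_escalated.
Round 4 fires (xiii), giving overheat.
Closure: {bios_posted, boot_ok, cable_seated, disk_detected, fan_spinning, firmware_stale, gpu_fault, led_green, led_red, network_up, no_display, overheat, psu_ok, replace_psu, safe_mode, ship_unit, ticket_escalated} — 17 facts.

17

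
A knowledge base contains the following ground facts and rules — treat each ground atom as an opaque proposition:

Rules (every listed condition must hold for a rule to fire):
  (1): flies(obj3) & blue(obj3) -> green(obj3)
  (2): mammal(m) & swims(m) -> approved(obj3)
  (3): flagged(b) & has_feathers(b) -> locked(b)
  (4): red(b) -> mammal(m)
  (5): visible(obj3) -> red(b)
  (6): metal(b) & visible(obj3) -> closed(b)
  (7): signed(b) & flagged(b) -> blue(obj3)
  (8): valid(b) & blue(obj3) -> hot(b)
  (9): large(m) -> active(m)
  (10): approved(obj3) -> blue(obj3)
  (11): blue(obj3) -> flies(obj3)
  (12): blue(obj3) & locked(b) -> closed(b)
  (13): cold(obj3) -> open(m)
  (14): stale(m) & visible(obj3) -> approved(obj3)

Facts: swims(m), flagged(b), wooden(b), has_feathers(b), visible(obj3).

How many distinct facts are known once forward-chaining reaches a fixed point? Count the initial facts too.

13

Round 1: (3) [flagged(b) & has_feathers(b) -> locked(b)]; (5) [visible(obj3) -> red(b)]. Adds locked(b), red(b).
Round 2: (4) [red(b) -> mammal(m)]. Adds mammal(m).
Round 3: (2) [mammal(m) & swims(m) -> approved(obj3)]. Adds approved(obj3).
Round 4: (10) [approved(obj3) -> blue(obj3)]. Adds blue(obj3).
Round 5: (11) [blue(obj3) -> flies(obj3)]; (12) [blue(obj3) & locked(b) -> closed(b)]. Adds flies(obj3), closed(b).
Round 6: (1) [flies(obj3) & blue(obj3) -> green(obj3)]. Adds green(obj3).
Closure: {approved(obj3), blue(obj3), closed(b), flagged(b), flies(obj3), green(obj3), has_feathers(b), locked(b), mammal(m), red(b), swims(m), visible(obj3), wooden(b)} — 13 facts.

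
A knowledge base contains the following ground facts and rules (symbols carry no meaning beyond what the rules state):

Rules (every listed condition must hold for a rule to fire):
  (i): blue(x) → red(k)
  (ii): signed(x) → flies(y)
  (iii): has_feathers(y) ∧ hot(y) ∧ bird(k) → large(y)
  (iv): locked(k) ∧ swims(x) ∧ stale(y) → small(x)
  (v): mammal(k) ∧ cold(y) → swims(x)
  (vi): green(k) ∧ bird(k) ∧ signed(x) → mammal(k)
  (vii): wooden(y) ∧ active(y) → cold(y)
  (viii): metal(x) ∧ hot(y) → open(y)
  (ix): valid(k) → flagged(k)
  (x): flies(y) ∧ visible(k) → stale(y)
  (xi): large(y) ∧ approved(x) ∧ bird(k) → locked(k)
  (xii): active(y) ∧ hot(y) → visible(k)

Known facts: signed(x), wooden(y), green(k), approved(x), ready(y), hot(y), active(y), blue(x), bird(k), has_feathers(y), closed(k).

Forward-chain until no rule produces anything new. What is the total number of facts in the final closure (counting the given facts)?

Round 1 fires (i), (ii), (iii), (vi), (vii), (xii), giving red(k), flies(y), large(y), mammal(k), cold(y), visible(k).
Round 2 fires (v), (x), (xi), giving swims(x), stale(y), locked(k).
Round 3 fires (iv), giving small(x).
Closure: {active(y), approved(x), bird(k), blue(x), closed(k), cold(y), flies(y), green(k), has_feathers(y), hot(y), large(y), locked(k), mammal(k), ready(y), red(k), signed(x), small(x), stale(y), swims(x), visible(k), wooden(y)} — 21 facts.

21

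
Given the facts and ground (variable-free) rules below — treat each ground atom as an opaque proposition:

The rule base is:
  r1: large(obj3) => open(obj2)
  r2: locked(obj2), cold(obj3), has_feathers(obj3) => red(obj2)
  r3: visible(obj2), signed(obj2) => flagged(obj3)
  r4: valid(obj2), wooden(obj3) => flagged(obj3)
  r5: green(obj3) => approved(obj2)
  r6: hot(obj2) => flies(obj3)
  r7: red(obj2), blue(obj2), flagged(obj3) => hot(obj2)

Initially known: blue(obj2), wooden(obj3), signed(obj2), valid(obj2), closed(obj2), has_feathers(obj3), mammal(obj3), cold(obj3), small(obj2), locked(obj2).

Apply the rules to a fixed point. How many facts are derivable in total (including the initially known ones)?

14

[1] r2 [locked(obj2), cold(obj3), has_feathers(obj3) => red(obj2)]; r4 [valid(obj2), wooden(obj3) => flagged(obj3)]. ⇒ new: red(obj2), flagged(obj3).
[2] r7 [red(obj2), blue(obj2), flagged(obj3) => hot(obj2)]. ⇒ new: hot(obj2).
[3] r6 [hot(obj2) => flies(obj3)]. ⇒ new: flies(obj3).
Closure: {blue(obj2), closed(obj2), cold(obj3), flagged(obj3), flies(obj3), has_feathers(obj3), hot(obj2), locked(obj2), mammal(obj3), red(obj2), signed(obj2), small(obj2), valid(obj2), wooden(obj3)} — 14 facts.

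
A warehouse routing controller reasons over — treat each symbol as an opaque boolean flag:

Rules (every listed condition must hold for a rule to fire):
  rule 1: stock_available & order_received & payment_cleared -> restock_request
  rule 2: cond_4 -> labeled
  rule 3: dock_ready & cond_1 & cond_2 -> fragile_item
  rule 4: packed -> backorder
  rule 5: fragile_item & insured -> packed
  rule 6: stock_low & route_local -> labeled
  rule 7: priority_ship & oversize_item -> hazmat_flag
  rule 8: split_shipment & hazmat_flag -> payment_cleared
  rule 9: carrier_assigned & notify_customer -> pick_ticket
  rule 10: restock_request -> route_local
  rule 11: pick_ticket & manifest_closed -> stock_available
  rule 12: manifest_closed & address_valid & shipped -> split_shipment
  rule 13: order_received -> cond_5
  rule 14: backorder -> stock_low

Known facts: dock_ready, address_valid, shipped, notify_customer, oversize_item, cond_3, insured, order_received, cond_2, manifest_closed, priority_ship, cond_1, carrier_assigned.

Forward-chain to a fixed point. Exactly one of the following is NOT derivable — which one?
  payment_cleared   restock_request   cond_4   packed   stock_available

Round 1 — rule 3, rule 7, rule 9, rule 12, rule 13, derive fragile_item, hazmat_flag, pick_ticket, split_shipment, cond_5.
Round 2 — rule 5, rule 8, rule 11, derive packed, payment_cleared, stock_available.
Round 3 — rule 1, rule 4, derive restock_request, backorder.
Round 4 — rule 10, rule 14, derive route_local, stock_low.
Round 5 — rule 6, derive labeled.
Derived: stock_available (round 2), restock_request (round 3), payment_cleared (round 2), packed (round 2). cond_4 never appears in any round.

cond_4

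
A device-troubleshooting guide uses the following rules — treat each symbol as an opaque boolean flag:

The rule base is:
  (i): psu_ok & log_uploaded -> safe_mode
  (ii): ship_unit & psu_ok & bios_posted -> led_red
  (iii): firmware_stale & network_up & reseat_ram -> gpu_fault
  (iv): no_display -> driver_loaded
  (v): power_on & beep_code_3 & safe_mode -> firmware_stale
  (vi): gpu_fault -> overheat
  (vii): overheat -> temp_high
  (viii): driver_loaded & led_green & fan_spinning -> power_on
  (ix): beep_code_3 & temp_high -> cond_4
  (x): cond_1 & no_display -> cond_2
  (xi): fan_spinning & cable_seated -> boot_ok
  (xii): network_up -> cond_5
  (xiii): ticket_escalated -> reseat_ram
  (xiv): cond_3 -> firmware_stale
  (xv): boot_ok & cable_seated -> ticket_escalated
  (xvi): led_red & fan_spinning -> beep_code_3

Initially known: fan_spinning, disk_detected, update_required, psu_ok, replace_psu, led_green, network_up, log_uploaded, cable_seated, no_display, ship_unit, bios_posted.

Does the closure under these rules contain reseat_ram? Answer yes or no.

Round 1 fires (i), (ii), (iv), (xi), (xii), giving safe_mode, led_red, driver_loaded, boot_ok, cond_5.
Round 2 fires (viii), (xv), (xvi), giving power_on, ticket_escalated, beep_code_3.
Round 3 fires (v), (xiii), giving firmware_stale, reseat_ram.
Round 4 fires (iii), giving gpu_fault.
Round 5 fires (vi), giving overheat.
Round 6 fires (vii), giving temp_high.
Round 7 fires (ix), giving cond_4.
reseat_ram appears in round 3, so it is derivable.

yes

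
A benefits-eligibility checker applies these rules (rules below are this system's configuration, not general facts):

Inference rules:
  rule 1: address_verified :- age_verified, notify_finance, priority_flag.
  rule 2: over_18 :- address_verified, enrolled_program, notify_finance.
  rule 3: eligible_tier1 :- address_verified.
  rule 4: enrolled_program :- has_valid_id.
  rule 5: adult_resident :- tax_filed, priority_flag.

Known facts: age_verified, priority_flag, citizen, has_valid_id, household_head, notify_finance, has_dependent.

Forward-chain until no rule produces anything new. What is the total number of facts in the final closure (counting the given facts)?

Round 1 fires rule 1, rule 4, giving address_verified, enrolled_program.
Round 2 fires rule 2, rule 3, giving over_18, eligible_tier1.
Closure: {address_verified, age_verified, citizen, eligible_tier1, enrolled_program, has_dependent, has_valid_id, household_head, notify_finance, over_18, priority_flag} — 11 facts.

11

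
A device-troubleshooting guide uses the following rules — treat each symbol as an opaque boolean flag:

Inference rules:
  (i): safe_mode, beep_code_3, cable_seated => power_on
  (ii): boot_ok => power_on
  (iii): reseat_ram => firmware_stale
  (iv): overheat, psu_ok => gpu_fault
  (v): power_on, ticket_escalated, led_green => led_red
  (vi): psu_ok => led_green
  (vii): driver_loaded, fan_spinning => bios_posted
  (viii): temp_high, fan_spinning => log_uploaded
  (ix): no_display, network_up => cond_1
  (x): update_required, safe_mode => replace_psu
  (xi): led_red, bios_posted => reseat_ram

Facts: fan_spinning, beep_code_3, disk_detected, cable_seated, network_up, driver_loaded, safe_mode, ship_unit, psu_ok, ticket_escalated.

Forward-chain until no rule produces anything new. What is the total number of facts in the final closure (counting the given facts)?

16

Round 1 — (i), (vi), (vii), derive power_on, led_green, bios_posted.
Round 2 — (v), derive led_red.
Round 3 — (xi), derive reseat_ram.
Round 4 — (iii), derive firmware_stale.
Closure: {beep_code_3, bios_posted, cable_seated, disk_detected, driver_loaded, fan_spinning, firmware_stale, led_green, led_red, network_up, power_on, psu_ok, reseat_ram, safe_mode, ship_unit, ticket_escalated} — 16 facts.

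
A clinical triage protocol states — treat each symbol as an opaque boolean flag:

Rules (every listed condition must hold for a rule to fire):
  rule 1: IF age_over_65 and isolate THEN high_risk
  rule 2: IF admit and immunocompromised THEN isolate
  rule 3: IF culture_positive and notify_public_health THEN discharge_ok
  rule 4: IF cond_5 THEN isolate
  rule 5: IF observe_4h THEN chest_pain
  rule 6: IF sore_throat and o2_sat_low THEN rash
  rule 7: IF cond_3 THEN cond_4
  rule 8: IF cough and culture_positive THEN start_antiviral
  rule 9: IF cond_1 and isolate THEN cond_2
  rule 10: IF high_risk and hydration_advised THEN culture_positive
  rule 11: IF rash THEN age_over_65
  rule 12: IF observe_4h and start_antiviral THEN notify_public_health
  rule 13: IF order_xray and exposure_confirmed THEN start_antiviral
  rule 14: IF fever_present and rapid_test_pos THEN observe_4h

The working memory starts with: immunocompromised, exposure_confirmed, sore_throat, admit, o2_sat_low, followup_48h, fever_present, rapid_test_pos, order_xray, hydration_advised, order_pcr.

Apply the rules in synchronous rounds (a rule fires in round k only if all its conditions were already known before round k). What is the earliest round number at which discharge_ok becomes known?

5

Round 1 fires rule 2, rule 6, rule 13, rule 14, giving isolate, rash, start_antiviral, observe_4h.
Round 2 fires rule 5, rule 11, rule 12, giving chest_pain, age_over_65, notify_public_health.
Round 3 fires rule 1, giving high_risk.
Round 4 fires rule 10, giving culture_positive.
Round 5 fires rule 3, giving discharge_ok.
discharge_ok first appears in round 5.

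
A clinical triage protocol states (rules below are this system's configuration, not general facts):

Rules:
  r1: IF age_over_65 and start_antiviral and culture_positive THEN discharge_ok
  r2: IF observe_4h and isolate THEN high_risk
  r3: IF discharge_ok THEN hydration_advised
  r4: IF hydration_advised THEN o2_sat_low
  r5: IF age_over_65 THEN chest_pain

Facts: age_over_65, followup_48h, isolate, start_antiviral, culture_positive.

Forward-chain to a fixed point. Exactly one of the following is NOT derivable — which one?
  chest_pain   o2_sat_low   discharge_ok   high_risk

high_risk

Round 1 — r1, r5, derive discharge_ok, chest_pain.
Round 2 — r3, derive hydration_advised.
Round 3 — r4, derive o2_sat_low.
Derived: o2_sat_low (round 3), discharge_ok (round 1), chest_pain (round 1). high_risk never appears in any round.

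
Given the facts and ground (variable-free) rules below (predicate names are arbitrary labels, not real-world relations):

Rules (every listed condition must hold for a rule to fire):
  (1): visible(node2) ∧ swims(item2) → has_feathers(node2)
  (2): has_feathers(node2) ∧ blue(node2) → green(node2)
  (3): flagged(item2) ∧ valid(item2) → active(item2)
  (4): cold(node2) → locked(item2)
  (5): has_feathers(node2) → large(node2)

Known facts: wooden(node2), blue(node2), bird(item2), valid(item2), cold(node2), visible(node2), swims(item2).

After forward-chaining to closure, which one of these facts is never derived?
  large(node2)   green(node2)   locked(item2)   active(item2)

Round 1: (1) [visible(node2) ∧ swims(item2) → has_feathers(node2)]; (4) [cold(node2) → locked(item2)]. New: has_feathers(node2), locked(item2).
Round 2: (2) [has_feathers(node2) ∧ blue(node2) → green(node2)]; (5) [has_feathers(node2) → large(node2)]. New: green(node2), large(node2).
Derived: locked(item2) (round 1), large(node2) (round 2), green(node2) (round 2). active(item2) never appears in any round.

active(item2)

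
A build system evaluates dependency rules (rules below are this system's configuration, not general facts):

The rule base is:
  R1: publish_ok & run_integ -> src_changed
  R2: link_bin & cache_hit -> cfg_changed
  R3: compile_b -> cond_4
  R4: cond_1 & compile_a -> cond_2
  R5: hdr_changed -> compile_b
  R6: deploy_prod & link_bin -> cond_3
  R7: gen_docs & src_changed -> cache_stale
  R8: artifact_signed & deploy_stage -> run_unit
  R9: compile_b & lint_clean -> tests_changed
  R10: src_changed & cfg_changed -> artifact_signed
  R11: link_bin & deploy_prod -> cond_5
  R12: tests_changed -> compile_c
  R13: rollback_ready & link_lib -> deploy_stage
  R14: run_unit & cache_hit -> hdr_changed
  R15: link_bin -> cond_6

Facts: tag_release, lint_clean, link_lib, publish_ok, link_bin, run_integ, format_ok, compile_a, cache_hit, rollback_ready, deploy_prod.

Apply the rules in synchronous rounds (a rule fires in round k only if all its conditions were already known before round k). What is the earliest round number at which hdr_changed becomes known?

4

Round 1: R1 [publish_ok & run_integ -> src_changed]; R2 [link_bin & cache_hit -> cfg_changed]; R6 [deploy_prod & link_bin -> cond_3]; R11 [link_bin & deploy_prod -> cond_5]; R13 [rollback_ready & link_lib -> deploy_stage]; R15 [link_bin -> cond_6]. Adds src_changed, cfg_changed, cond_3, cond_5, deploy_stage, cond_6.
Round 2: R10 [src_changed & cfg_changed -> artifact_signed]. Adds artifact_signed.
Round 3: R8 [artifact_signed & deploy_stage -> run_unit]. Adds run_unit.
Round 4: R14 [run_unit & cache_hit -> hdr_changed]. Adds hdr_changed.
hdr_changed first appears in round 4.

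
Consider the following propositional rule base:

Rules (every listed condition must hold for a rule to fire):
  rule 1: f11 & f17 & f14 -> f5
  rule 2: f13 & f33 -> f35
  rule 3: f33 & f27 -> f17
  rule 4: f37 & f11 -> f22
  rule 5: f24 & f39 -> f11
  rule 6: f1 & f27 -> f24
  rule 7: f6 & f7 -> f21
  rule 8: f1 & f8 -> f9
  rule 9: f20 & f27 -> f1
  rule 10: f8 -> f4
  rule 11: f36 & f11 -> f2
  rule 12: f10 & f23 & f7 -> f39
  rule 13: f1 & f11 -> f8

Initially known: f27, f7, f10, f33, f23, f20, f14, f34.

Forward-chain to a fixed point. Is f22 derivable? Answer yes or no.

no

Round 1: rule 3 [f33 & f27 -> f17]; rule 9 [f20 & f27 -> f1]; rule 12 [f10 & f23 & f7 -> f39]. New: f17, f1, f39.
Round 2: rule 6 [f1 & f27 -> f24]. New: f24.
Round 3: rule 5 [f24 & f39 -> f11]. New: f11.
Round 4: rule 1 [f11 & f17 & f14 -> f5]; rule 13 [f1 & f11 -> f8]. New: f5, f8.
Round 5: rule 8 [f1 & f8 -> f9]; rule 10 [f8 -> f4]. New: f9, f4.
Fixed point reached. f22 is concluded only by rule 4; rule 4 needs f37 (never derived).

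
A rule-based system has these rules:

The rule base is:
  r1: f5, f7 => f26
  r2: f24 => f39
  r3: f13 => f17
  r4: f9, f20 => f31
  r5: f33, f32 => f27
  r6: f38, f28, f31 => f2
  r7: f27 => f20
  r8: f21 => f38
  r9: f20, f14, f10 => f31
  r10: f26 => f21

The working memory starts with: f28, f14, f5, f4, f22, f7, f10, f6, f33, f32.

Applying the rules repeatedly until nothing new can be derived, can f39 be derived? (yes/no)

Round 1 fires r1, r5, giving f26, f27.
Round 2 fires r7, r10, giving f20, f21.
Round 3 fires r8, r9, giving f38, f31.
Round 4 fires r6, giving f2.
Fixed point reached. f39 is concluded only by r2; r2 needs f24 (never derived).

no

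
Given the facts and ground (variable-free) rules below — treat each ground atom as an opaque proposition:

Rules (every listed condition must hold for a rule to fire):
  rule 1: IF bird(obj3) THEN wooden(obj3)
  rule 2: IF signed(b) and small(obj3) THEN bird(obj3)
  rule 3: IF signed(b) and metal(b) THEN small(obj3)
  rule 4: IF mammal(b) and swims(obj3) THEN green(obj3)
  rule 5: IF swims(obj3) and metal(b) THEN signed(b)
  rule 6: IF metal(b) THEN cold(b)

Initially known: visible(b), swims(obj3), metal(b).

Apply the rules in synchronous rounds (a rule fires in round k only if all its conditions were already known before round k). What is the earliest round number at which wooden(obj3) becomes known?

4

Round 1: rule 5 [IF swims(obj3) and metal(b) THEN signed(b)]; rule 6 [IF metal(b) THEN cold(b)]. Adds signed(b), cold(b).
Round 2: rule 3 [IF signed(b) and metal(b) THEN small(obj3)]. Adds small(obj3).
Round 3: rule 2 [IF signed(b) and small(obj3) THEN bird(obj3)]. Adds bird(obj3).
Round 4: rule 1 [IF bird(obj3) THEN wooden(obj3)]. Adds wooden(obj3).
wooden(obj3) first appears in round 4.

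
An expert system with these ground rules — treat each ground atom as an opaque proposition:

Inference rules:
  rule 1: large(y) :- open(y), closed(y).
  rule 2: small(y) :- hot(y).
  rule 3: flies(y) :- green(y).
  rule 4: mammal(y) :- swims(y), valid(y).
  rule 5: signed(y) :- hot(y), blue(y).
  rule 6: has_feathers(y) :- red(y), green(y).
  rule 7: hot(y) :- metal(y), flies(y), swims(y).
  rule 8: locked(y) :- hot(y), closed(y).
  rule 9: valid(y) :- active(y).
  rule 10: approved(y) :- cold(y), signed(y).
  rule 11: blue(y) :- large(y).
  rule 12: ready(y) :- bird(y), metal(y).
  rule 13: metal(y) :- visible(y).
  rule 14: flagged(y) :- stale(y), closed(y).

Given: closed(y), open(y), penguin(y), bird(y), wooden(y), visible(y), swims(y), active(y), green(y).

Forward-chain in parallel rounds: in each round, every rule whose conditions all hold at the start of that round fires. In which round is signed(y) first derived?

3

[1] rule 1 [large(y) :- open(y), closed(y).]; rule 3 [flies(y) :- green(y).]; rule 9 [valid(y) :- active(y).]; rule 13 [metal(y) :- visible(y).]. ⇒ new: large(y), flies(y), valid(y), metal(y).
[2] rule 4 [mammal(y) :- swims(y), valid(y).]; rule 7 [hot(y) :- metal(y), flies(y), swims(y).]; rule 11 [blue(y) :- large(y).]; rule 12 [ready(y) :- bird(y), metal(y).]. ⇒ new: mammal(y), hot(y), blue(y), ready(y).
[3] rule 2 [small(y) :- hot(y).]; rule 5 [signed(y) :- hot(y), blue(y).]; rule 8 [locked(y) :- hot(y), closed(y).]. ⇒ new: small(y), signed(y), locked(y).
signed(y) first appears in round 3.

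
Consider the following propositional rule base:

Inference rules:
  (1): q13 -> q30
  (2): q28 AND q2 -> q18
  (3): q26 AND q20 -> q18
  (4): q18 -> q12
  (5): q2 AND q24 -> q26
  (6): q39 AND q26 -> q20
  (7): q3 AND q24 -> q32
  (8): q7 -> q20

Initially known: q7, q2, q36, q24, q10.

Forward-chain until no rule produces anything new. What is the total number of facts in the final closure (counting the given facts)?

Round 1: (5) [q2 AND q24 -> q26]; (8) [q7 -> q20]. Adds q26, q20.
Round 2: (3) [q26 AND q20 -> q18]. Adds q18.
Round 3: (4) [q18 -> q12]. Adds q12.
Closure: {q10, q12, q18, q2, q20, q24, q26, q36, q7} — 9 facts.

9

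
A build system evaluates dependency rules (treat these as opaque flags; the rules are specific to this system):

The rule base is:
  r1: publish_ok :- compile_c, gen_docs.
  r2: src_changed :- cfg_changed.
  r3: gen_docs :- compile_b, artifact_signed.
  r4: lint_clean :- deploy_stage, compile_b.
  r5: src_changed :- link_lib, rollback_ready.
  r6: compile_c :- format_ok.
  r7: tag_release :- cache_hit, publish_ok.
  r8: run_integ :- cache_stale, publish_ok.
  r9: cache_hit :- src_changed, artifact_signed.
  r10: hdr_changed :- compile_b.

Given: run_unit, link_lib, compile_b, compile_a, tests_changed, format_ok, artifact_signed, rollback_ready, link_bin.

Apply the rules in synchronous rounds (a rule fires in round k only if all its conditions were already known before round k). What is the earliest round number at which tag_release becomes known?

3

Round 1: r3 [gen_docs :- compile_b, artifact_signed.]; r5 [src_changed :- link_lib, rollback_ready.]; r6 [compile_c :- format_ok.]; r10 [hdr_changed :- compile_b.]. Adds gen_docs, src_changed, compile_c, hdr_changed.
Round 2: r1 [publish_ok :- compile_c, gen_docs.]; r9 [cache_hit :- src_changed, artifact_signed.]. Adds publish_ok, cache_hit.
Round 3: r7 [tag_release :- cache_hit, publish_ok.]. Adds tag_release.
tag_release first appears in round 3.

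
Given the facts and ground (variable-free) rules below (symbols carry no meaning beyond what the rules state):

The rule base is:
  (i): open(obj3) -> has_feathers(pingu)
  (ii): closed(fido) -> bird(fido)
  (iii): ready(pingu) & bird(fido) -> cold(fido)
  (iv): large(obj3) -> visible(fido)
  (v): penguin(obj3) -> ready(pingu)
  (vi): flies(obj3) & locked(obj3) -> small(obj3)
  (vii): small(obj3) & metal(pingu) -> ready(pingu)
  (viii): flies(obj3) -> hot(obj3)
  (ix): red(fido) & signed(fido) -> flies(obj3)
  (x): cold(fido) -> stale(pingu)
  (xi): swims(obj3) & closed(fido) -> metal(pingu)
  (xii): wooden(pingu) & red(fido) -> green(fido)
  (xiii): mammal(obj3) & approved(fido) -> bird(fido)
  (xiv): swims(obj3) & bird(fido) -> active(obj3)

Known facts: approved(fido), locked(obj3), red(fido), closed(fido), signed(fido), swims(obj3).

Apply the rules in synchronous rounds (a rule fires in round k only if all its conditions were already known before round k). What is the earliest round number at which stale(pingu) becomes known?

Round 1: (ii) [closed(fido) -> bird(fido)]; (ix) [red(fido) & signed(fido) -> flies(obj3)]; (xi) [swims(obj3) & closed(fido) -> metal(pingu)]. Adds bird(fido), flies(obj3), metal(pingu).
Round 2: (vi) [flies(obj3) & locked(obj3) -> small(obj3)]; (viii) [flies(obj3) -> hot(obj3)]; (xiv) [swims(obj3) & bird(fido) -> active(obj3)]. Adds small(obj3), hot(obj3), active(obj3).
Round 3: (vii) [small(obj3) & metal(pingu) -> ready(pingu)]. Adds ready(pingu).
Round 4: (iii) [ready(pingu) & bird(fido) -> cold(fido)]. Adds cold(fido).
Round 5: (x) [cold(fido) -> stale(pingu)]. Adds stale(pingu).
stale(pingu) first appears in round 5.

5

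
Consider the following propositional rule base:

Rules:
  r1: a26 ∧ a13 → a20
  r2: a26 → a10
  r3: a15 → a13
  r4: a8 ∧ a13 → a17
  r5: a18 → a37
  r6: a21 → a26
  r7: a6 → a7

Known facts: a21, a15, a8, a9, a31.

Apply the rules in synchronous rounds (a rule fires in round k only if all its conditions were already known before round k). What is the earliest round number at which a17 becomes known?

2

[1] r3 [a15 → a13]; r6 [a21 → a26]. ⇒ new: a13, a26.
[2] r1 [a26 ∧ a13 → a20]; r2 [a26 → a10]; r4 [a8 ∧ a13 → a17]. ⇒ new: a20, a10, a17.
a17 first appears in round 2.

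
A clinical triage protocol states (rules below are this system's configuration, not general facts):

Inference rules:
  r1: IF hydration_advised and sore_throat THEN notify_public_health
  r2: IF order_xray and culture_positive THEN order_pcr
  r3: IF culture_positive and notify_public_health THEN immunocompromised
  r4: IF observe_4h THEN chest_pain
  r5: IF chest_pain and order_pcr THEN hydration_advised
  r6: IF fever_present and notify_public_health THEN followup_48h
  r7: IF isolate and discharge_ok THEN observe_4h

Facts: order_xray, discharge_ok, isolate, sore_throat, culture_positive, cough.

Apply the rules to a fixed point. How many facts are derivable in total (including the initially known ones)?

12

Round 1: r2 [IF order_xray and culture_positive THEN order_pcr]; r7 [IF isolate and discharge_ok THEN observe_4h]. New: order_pcr, observe_4h.
Round 2: r4 [IF observe_4h THEN chest_pain]. New: chest_pain.
Round 3: r5 [IF chest_pain and order_pcr THEN hydration_advised]. New: hydration_advised.
Round 4: r1 [IF hydration_advised and sore_throat THEN notify_public_health]. New: notify_public_health.
Round 5: r3 [IF culture_positive and notify_public_health THEN immunocompromised]. New: immunocompromised.
Closure: {chest_pain, cough, culture_positive, discharge_ok, hydration_advised, immunocompromised, isolate, notify_public_health, observe_4h, order_pcr, order_xray, sore_throat} — 12 facts.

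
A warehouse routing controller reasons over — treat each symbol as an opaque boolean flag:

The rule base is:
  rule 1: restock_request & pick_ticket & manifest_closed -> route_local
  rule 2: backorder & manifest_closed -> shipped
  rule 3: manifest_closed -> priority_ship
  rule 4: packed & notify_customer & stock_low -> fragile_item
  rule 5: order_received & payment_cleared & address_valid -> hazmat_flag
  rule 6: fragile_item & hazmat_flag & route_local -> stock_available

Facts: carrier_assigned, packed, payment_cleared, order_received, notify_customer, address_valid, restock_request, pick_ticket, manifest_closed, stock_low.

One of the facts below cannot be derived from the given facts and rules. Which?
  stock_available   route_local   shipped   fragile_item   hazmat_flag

[1] rule 1 [restock_request & pick_ticket & manifest_closed -> route_local]; rule 3 [manifest_closed -> priority_ship]; rule 4 [packed & notify_customer & stock_low -> fragile_item]; rule 5 [order_received & payment_cleared & address_valid -> hazmat_flag]. ⇒ new: route_local, priority_ship, fragile_item, hazmat_flag.
[2] rule 6 [fragile_item & hazmat_flag & route_local -> stock_available]. ⇒ new: stock_available.
Derived: route_local (round 1), hazmat_flag (round 1), stock_available (round 2), fragile_item (round 1). shipped never appears in any round.

shipped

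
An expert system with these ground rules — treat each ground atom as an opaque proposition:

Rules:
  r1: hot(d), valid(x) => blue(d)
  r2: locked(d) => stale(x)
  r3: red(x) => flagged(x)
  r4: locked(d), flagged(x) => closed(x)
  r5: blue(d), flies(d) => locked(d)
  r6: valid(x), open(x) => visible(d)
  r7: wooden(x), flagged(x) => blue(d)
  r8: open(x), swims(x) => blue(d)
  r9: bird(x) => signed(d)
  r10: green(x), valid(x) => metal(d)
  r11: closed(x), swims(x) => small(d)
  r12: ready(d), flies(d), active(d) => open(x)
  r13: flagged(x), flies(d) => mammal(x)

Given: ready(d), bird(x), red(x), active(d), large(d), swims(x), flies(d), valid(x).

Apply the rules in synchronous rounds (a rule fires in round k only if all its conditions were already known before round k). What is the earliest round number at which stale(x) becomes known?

[1] r3 [red(x) => flagged(x)]; r9 [bird(x) => signed(d)]; r12 [ready(d), flies(d), active(d) => open(x)]. ⇒ new: flagged(x), signed(d), open(x).
[2] r6 [valid(x), open(x) => visible(d)]; r8 [open(x), swims(x) => blue(d)]; r13 [flagged(x), flies(d) => mammal(x)]. ⇒ new: visible(d), blue(d), mammal(x).
[3] r5 [blue(d), flies(d) => locked(d)]. ⇒ new: locked(d).
[4] r2 [locked(d) => stale(x)]; r4 [locked(d), flagged(x) => closed(x)]. ⇒ new: stale(x), closed(x).
stale(x) first appears in round 4.

4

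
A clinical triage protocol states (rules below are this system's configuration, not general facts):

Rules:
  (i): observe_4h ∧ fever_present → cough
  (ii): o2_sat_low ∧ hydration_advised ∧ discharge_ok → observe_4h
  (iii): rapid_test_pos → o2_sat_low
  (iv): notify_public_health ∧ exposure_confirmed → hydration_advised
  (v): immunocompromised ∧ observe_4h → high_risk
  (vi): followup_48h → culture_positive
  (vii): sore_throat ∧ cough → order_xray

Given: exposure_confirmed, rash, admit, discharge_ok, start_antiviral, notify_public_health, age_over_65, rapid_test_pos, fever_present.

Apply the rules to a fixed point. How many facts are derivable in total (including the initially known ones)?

Round 1: (iii) [rapid_test_pos → o2_sat_low]; (iv) [notify_public_health ∧ exposure_confirmed → hydration_advised]. New: o2_sat_low, hydration_advised.
Round 2: (ii) [o2_sat_low ∧ hydration_advised ∧ discharge_ok → observe_4h]. New: observe_4h.
Round 3: (i) [observe_4h ∧ fever_present → cough]. New: cough.
Closure: {admit, age_over_65, cough, discharge_ok, exposure_confirmed, fever_present, hydration_advised, notify_public_health, o2_sat_low, observe_4h, rapid_test_pos, rash, start_antiviral} — 13 facts.

13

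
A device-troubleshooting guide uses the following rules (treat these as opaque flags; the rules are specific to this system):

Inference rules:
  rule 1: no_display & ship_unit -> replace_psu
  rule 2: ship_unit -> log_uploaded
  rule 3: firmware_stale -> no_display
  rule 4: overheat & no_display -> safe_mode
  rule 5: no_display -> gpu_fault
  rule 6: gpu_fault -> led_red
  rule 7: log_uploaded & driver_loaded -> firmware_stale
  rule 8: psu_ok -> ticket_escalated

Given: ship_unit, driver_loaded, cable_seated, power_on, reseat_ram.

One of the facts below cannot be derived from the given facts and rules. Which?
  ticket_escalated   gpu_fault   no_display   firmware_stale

ticket_escalated

Round 1 — rule 2, derive log_uploaded.
Round 2 — rule 7, derive firmware_stale.
Round 3 — rule 3, derive no_display.
Round 4 — rule 1, rule 5, derive replace_psu, gpu_fault.
Round 5 — rule 6, derive led_red.
Derived: gpu_fault (round 4), firmware_stale (round 2), no_display (round 3). ticket_escalated never appears in any round.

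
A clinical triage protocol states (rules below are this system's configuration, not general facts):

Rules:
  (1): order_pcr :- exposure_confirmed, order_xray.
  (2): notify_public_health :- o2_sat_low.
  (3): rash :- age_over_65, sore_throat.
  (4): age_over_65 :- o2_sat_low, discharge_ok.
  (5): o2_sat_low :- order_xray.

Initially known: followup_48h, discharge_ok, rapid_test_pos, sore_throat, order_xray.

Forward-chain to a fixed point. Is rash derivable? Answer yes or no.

yes

Round 1: (5) [o2_sat_low :- order_xray.]. Adds o2_sat_low.
Round 2: (2) [notify_public_health :- o2_sat_low.]; (4) [age_over_65 :- o2_sat_low, discharge_ok.]. Adds notify_public_health, age_over_65.
Round 3: (3) [rash :- age_over_65, sore_throat.]. Adds rash.
rash appears in round 3, so it is derivable.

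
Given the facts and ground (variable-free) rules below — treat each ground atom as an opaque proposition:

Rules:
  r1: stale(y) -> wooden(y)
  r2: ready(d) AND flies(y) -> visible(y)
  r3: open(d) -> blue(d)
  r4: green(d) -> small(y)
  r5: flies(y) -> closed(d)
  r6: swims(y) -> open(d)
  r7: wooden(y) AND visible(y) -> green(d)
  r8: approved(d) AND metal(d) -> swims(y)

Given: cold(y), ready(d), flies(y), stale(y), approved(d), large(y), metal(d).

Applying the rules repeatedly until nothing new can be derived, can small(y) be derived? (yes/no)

[1] r1 [stale(y) -> wooden(y)]; r2 [ready(d) AND flies(y) -> visible(y)]; r5 [flies(y) -> closed(d)]; r8 [approved(d) AND metal(d) -> swims(y)]. ⇒ new: wooden(y), visible(y), closed(d), swims(y).
[2] r6 [swims(y) -> open(d)]; r7 [wooden(y) AND visible(y) -> green(d)]. ⇒ new: open(d), green(d).
[3] r3 [open(d) -> blue(d)]; r4 [green(d) -> small(y)]. ⇒ new: blue(d), small(y).
small(y) appears in round 3, so it is derivable.

yes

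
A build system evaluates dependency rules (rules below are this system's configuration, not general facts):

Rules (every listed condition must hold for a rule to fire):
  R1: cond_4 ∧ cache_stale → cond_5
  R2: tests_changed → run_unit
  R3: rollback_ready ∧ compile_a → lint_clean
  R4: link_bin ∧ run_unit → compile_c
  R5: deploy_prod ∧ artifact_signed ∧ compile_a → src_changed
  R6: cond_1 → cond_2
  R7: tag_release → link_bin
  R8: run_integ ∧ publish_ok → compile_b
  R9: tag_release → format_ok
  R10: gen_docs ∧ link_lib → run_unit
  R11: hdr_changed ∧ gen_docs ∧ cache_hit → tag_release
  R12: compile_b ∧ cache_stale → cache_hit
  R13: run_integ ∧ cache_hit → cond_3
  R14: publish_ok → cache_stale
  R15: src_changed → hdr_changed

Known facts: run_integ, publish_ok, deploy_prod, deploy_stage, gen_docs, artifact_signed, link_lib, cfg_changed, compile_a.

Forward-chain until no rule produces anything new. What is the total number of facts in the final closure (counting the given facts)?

20

Round 1: R5 [deploy_prod ∧ artifact_signed ∧ compile_a → src_changed]; R8 [run_integ ∧ publish_ok → compile_b]; R10 [gen_docs ∧ link_lib → run_unit]; R14 [publish_ok → cache_stale]. New: src_changed, compile_b, run_unit, cache_stale.
Round 2: R12 [compile_b ∧ cache_stale → cache_hit]; R15 [src_changed → hdr_changed]. New: cache_hit, hdr_changed.
Round 3: R11 [hdr_changed ∧ gen_docs ∧ cache_hit → tag_release]; R13 [run_integ ∧ cache_hit → cond_3]. New: tag_release, cond_3.
Round 4: R7 [tag_release → link_bin]; R9 [tag_release → format_ok]. New: link_bin, format_ok.
Round 5: R4 [link_bin ∧ run_unit → compile_c]. New: compile_c.
Closure: {artifact_signed, cache_hit, cache_stale, cfg_changed, compile_a, compile_b, compile_c, cond_3, deploy_prod, deploy_stage, format_ok, gen_docs, hdr_changed, link_bin, link_lib, publish_ok, run_integ, run_unit, src_changed, tag_release} — 20 facts.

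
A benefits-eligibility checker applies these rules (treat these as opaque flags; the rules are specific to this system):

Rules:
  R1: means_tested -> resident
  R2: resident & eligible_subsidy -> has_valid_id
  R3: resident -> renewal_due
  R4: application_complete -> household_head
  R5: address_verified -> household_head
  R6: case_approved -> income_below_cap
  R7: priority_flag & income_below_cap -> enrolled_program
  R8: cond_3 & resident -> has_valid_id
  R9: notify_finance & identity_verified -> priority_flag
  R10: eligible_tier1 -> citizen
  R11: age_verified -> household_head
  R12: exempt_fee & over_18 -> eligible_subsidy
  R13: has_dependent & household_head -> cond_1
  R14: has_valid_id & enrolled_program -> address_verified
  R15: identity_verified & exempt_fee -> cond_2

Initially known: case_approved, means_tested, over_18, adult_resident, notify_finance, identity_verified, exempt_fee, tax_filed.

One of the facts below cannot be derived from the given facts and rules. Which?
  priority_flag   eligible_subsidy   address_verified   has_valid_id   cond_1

cond_1

Round 1 fires R1, R6, R9, R12, R15, giving resident, income_below_cap, priority_flag, eligible_subsidy, cond_2.
Round 2 fires R2, R3, R7, giving has_valid_id, renewal_due, enrolled_program.
Round 3 fires R14, giving address_verified.
Round 4 fires R5, giving household_head.
Derived: eligible_subsidy (round 1), address_verified (round 3), has_valid_id (round 2), priority_flag (round 1). cond_1 never appears in any round.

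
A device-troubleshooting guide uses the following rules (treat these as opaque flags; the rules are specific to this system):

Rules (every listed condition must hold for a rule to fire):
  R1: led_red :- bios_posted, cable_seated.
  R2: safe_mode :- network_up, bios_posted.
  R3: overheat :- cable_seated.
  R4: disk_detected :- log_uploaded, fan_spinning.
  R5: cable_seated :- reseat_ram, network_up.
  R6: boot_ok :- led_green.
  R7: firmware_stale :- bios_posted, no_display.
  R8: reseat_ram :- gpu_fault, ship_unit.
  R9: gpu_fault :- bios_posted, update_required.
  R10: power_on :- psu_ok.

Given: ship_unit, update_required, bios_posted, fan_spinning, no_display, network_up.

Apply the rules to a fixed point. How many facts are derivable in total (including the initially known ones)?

[1] R2 [safe_mode :- network_up, bios_posted.]; R7 [firmware_stale :- bios_posted, no_display.]; R9 [gpu_fault :- bios_posted, update_required.]. ⇒ new: safe_mode, firmware_stale, gpu_fault.
[2] R8 [reseat_ram :- gpu_fault, ship_unit.]. ⇒ new: reseat_ram.
[3] R5 [cable_seated :- reseat_ram, network_up.]. ⇒ new: cable_seated.
[4] R1 [led_red :- bios_posted, cable_seated.]; R3 [overheat :- cable_seated.]. ⇒ new: led_red, overheat.
Closure: {bios_posted, cable_seated, fan_spinning, firmware_stale, gpu_fault, led_red, network_up, no_display, overheat, reseat_ram, safe_mode, ship_unit, update_required} — 13 facts.

13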